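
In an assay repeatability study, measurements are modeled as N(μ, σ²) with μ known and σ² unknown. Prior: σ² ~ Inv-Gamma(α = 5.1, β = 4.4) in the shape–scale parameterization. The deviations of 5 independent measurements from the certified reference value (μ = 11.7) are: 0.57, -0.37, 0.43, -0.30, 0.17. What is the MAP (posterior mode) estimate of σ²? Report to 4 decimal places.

With known mean μ and an Inverse-Gamma(α, β) prior on σ², the Normal likelihood is conjugate: posterior is Inv-Gamma(α + n/2, β + Σ(xᵢ−μ)²/2).
Σ(xᵢ−μ)² = (0.57)² + (-0.37)² + (0.43)² + (-0.30)² + (0.17)² = 0.7656.
Posterior: Inv-Gamma(5.1 + 5/2, 4.4 + 0.7656/2) = Inv-Gamma(7.60, 4.78280).
Mode = β/(α+1) = 4.78280/8.60 = 0.5561.

0.5561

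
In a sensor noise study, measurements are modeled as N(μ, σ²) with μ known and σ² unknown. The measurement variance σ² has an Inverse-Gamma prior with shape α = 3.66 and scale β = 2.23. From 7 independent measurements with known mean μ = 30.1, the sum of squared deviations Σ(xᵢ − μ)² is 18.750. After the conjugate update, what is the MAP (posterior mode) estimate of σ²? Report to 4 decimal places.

With known mean μ and an Inverse-Gamma(α, β) prior on σ², the Normal likelihood is conjugate: posterior is Inv-Gamma(α + n/2, β + Σ(xᵢ−μ)²/2).
Posterior: Inv-Gamma(3.66 + 7/2, 2.23 + 18.750/2) = Inv-Gamma(7.16, 11.6050).
Mode = β/(α+1) = 11.6050/8.16 = 1.4222.

1.4222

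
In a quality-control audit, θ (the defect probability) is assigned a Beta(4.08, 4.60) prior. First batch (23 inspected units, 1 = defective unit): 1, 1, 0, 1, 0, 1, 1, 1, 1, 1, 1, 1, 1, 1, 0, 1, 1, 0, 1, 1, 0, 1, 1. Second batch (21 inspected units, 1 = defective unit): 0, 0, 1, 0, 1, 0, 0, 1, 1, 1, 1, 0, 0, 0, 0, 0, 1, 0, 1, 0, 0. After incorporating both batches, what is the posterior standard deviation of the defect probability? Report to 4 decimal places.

0.0676

The Beta prior is conjugate to a Binomial/Bernoulli likelihood; the update adds successes to α and failures to β.
After batch 1: Beta(4.08+18, 4.60+5) = Beta(22.08, 9.60).
After batch 2: Beta(22.08+8, 9.60+13) = Beta(30.08, 22.60).
Var = αβ/((α+β)²(α+β+1)) = 30.08·22.60/(52.68²·53.68) = 0.00456333; SD = √0.00456333 = 0.0676.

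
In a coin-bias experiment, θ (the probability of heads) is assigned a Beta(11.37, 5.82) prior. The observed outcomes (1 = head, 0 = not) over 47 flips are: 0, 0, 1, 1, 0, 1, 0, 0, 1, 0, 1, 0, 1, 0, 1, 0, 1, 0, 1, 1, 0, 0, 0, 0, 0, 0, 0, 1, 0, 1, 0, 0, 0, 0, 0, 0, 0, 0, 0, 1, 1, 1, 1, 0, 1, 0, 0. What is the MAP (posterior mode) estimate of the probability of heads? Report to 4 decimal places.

0.4401

The Beta prior is conjugate to a Binomial/Bernoulli likelihood; the update adds successes to α and failures to β.
Posterior: Beta(α+k, β+n−k) = Beta(11.37+17, 5.82+30) = Beta(28.37, 35.82).
Mode of Beta(a,b) for a,b>1 is (a−1)/(a+b−2) = 27.37/62.19 = 0.4401.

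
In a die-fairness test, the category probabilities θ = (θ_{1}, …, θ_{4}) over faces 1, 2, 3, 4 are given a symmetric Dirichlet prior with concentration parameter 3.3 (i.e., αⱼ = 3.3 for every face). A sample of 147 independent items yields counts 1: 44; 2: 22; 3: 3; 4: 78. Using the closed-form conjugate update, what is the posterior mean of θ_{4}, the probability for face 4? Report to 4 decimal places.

The Dirichlet prior is conjugate to the Multinomial likelihood: each posterior αⱼ = prior αⱼ + observed count nⱼ.
Posterior concentration: (47.3, 25.3, 6.3, 81.3), total = 160.2.
E[θ_{4}|data] = α_{4}/Σα = 81.3/160.2 = 0.5075.

0.5075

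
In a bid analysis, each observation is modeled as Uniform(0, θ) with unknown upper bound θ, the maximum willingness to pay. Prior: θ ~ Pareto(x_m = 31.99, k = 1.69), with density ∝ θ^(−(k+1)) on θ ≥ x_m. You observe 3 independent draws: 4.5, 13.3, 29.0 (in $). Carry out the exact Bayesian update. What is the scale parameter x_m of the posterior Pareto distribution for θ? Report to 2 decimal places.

31.99

A Pareto(scale x_m, shape k) prior on the upper bound θ of Uniform(0, θ) is conjugate: posterior is Pareto(max(x_m, max xᵢ), k + n).
Sample maximum = 29.0; prior scale x_m = 31.99 → posterior scale = max = 31.99.
Posterior shape = 1.69 + 3 = 4.69.
Posterior scale x_m = 31.99.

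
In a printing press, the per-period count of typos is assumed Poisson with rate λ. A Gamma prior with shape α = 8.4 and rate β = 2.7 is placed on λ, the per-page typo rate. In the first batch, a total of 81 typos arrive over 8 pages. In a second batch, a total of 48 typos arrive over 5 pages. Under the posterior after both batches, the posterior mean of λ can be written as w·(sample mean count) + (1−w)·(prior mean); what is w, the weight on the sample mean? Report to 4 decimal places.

With a Gamma(shape α, rate β) prior, the Poisson likelihood is conjugate: the posterior is Gamma(α + ΣXᵢ, β + n).
Total number of pages: n = 8 + 5 = 13.
Posterior mean = (α₀+S)/(β₀+n) = [n/(β₀+n)]·(S/n) + [β₀/(β₀+n)]·(α₀/β₀), so only n and β₀ enter the weight.
Weight on data w = n/(β₀+n) = 13/(2.7+13) = 13/15.7 = 0.8280.

0.8280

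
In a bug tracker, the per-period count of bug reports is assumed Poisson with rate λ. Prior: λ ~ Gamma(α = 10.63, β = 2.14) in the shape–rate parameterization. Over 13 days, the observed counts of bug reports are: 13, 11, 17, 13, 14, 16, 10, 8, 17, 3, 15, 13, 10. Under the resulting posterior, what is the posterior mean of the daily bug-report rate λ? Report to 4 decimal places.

With a Gamma(shape α, rate β) prior, the Poisson likelihood is conjugate: the posterior is Gamma(α + ΣXᵢ, β + n).
Sum of counts S = 160 over n = 13 days.
Posterior: Gamma(α+S, β+n) = Gamma(10.63+160, 2.14+13) = Gamma(170.63, 15.14).
Posterior mean = α/β = 170.63/15.14 = 11.2701.

11.2701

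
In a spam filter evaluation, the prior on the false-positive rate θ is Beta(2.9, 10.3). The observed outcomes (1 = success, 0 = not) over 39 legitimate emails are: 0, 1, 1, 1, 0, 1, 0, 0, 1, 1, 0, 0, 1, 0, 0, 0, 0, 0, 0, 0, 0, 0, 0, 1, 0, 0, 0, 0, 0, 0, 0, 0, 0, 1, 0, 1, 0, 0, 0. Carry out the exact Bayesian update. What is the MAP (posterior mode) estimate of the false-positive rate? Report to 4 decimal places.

The Beta prior is conjugate to a Binomial/Bernoulli likelihood; the update adds successes to α and failures to β.
Posterior: Beta(α+k, β+n−k) = Beta(2.9+10, 10.3+29) = Beta(12.9, 39.3).
Mode of Beta(a,b) for a,b>1 is (a−1)/(a+b−2) = 11.9/50.2 = 0.2371.

0.2371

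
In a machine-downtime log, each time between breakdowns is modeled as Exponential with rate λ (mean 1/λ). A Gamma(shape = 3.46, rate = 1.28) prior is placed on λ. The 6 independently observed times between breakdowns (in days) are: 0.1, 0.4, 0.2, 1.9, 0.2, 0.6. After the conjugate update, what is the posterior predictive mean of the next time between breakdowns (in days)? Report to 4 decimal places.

0.5532

With a Gamma(shape α, rate β) prior on the exponential rate λ, the posterior after n observations with total T = Σxᵢ is Gamma(α+n, β+T).
Sum of observations T = 3.4 days; n = 6.
Posterior: Gamma(3.46+6, 1.28+3.4) = Gamma(9.46, 4.68).
The predictive distribution for the next observation is Lomax; its mean is β/(α−1) = 4.68/8.46 = 0.5532.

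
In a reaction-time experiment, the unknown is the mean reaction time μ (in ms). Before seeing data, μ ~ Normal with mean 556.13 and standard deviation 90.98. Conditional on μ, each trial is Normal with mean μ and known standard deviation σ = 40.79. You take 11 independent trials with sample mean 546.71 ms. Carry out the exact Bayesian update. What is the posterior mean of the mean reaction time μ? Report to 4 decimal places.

546.8790

For Normal data with known variance σ², a Normal(μ₀, σ₀²) prior on μ is conjugate. Posterior precision = 1/σ₀² + n/σ²; posterior mean is the precision-weighted average of μ₀ and x̄.
n·x̄ = 11·546.71 = 6013.81.
σ₀² = 90.98² = 8277.3604, σ² = 40.79² = 1663.8241; σ² + n·σ₀² = 1663.8241 + 11·8277.3604 = 92714.7885.
Posterior mean = (μ₀/σ₀² + n·x̄/σ²)/(1/σ₀² + n/σ²) = (σ²·μ₀ + σ₀²·n·x̄)/(σ² + n·σ₀²) = (1663.8241·556.13 + 8277.3604·6013.81)/92714.7885 = 50703775.243857/92714.7885 = 546.8790.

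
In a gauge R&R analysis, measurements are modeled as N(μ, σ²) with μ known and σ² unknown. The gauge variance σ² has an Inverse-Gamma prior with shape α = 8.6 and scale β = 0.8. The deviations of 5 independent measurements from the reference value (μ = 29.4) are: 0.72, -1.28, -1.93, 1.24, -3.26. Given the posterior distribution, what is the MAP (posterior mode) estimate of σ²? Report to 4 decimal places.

0.8119

With known mean μ and an Inverse-Gamma(α, β) prior on σ², the Normal likelihood is conjugate: posterior is Inv-Gamma(α + n/2, β + Σ(xᵢ−μ)²/2).
Σ(xᵢ−μ)² = (0.72)² + (-1.28)² + (-1.93)² + (1.24)² + (-3.26)² = 18.0469.
Posterior: Inv-Gamma(8.6 + 5/2, 0.8 + 18.0469/2) = Inv-Gamma(11.10, 9.82345).
Mode = β/(α+1) = 9.82345/12.10 = 0.8119.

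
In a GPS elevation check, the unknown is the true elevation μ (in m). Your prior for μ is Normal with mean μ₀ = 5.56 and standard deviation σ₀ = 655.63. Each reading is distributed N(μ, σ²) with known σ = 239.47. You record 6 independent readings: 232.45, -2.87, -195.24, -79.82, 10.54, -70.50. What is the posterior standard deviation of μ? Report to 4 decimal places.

For Normal data with known variance σ², a Normal(μ₀, σ₀²) prior on μ is conjugate. Posterior precision = 1/σ₀² + n/σ²; posterior mean is the precision-weighted average of μ₀ and x̄.
σ₀² = 655.63² = 429850.6969, σ² = 239.47² = 57345.8809; σ² + n·σ₀² = 57345.8809 + 6·429850.6969 = 2636450.0623.
Posterior precision = 1/σ₀² + n/σ² = 1/429850.6969 + 6/57345.8809 = (σ² + n·σ₀²)/(σ₀²σ²) = 2636450.0623/(429850.6969·57345.8809); posterior variance σₙ² = σ₀²σ²/(σ² + n·σ₀²) = 429850.6969·57345.8809/2636450.0623 = 9349.756789.
Posterior SD = √σₙ² = √(429850.6969·57345.8809/2636450.0623) = 96.6941.

96.6941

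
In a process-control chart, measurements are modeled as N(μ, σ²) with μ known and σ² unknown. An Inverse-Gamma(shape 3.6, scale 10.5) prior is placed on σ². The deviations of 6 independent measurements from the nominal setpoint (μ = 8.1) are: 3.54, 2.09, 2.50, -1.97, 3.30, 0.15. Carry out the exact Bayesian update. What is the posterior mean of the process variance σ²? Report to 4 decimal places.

With known mean μ and an Inverse-Gamma(α, β) prior on σ², the Normal likelihood is conjugate: posterior is Inv-Gamma(α + n/2, β + Σ(xᵢ−μ)²/2).
Σ(xᵢ−μ)² = (3.54)² + (2.09)² + (2.50)² + (-1.97)² + (3.30)² + (0.15)² = 37.9431.
Posterior: Inv-Gamma(3.6 + 6/2, 10.5 + 37.9431/2) = Inv-Gamma(6.60, 29.47155).
E[σ²|data] = β/(α−1) = 29.47155/5.60 = 5.2628.

5.2628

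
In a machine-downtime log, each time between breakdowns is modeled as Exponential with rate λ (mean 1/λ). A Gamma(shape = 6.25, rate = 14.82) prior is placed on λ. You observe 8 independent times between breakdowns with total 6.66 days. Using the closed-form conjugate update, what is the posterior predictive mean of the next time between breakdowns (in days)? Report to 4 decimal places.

With a Gamma(shape α, rate β) prior on the exponential rate λ, the posterior after n observations with total T = Σxᵢ is Gamma(α+n, β+T).
Posterior: Gamma(6.25+8, 14.82+6.66) = Gamma(14.25, 21.48).
The predictive distribution for the next observation is Lomax; its mean is β/(α−1) = 21.48/13.25 = 1.6211.

1.6211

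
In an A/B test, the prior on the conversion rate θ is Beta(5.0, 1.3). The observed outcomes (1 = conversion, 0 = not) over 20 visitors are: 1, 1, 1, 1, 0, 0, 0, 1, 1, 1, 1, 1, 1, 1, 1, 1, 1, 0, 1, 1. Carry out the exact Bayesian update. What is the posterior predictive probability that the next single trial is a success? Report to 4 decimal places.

0.7985

The Beta prior is conjugate to a Binomial/Bernoulli likelihood; the update adds successes to α and failures to β.
Posterior: Beta(α+k, β+n−k) = Beta(5.0+16, 1.3+4) = Beta(21.0, 5.3).
For a single future Bernoulli trial, P(success | data) = α/(α+β) = 0.7985.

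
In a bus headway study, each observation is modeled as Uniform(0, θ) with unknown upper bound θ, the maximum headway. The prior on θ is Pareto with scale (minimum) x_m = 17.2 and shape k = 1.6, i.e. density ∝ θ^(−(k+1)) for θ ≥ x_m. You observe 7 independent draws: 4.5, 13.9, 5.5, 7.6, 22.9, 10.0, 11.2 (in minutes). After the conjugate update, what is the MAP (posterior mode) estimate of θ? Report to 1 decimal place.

A Pareto(scale x_m, shape k) prior on the upper bound θ of Uniform(0, θ) is conjugate: posterior is Pareto(max(x_m, max xᵢ), k + n).
Sample maximum = 22.9; prior scale x_m = 17.2 → posterior scale = max = 22.9.
Posterior shape = 1.6 + 7 = 8.6.
The Pareto density is decreasing on [x_m, ∞), so the mode is x_m = 22.9.

22.9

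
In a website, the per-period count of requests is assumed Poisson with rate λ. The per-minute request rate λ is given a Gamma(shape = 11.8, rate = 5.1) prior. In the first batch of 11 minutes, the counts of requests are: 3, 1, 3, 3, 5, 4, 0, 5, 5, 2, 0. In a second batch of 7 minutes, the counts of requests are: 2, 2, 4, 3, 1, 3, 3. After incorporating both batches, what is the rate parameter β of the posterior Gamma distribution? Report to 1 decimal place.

With a Gamma(shape α, rate β) prior, the Poisson likelihood is conjugate: the posterior is Gamma(α + ΣXᵢ, β + n).
Batch 1: sum of counts S = 31 over n = 11 minutes.
After batch 1: Gamma(α+S, β+n) = Gamma(11.8+31, 5.1+11) = Gamma(42.8, 16.1).
Batch 2: sum of counts S = 18 over n = 7 minutes.
After batch 2: Gamma(α+S, β+n) = Gamma(42.8+18, 16.1+7) = Gamma(60.8, 23.1).
Posterior β = 23.1.

23.1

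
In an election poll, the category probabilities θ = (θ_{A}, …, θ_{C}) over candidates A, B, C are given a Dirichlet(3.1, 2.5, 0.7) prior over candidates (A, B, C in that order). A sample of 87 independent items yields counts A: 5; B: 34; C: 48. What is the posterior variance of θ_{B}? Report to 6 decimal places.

0.002526

The Dirichlet prior is conjugate to the Multinomial likelihood: each posterior αⱼ = prior αⱼ + observed count nⱼ.
Posterior concentration: (8.1, 36.5, 48.7), total = 93.3.
Var[θ_j] = α_j(Σα−α_j)/((Σα)²(Σα+1)) = 36.5·56.8/(93.3²·94.3) = 0.002526.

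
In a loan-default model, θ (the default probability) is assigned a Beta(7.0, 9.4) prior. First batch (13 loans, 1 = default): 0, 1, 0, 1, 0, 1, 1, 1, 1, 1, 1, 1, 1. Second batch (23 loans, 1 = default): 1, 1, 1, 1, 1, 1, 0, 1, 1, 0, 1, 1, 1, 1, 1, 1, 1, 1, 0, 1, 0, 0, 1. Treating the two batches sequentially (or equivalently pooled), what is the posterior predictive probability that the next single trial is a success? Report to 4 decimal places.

0.6679

The Beta prior is conjugate to a Binomial/Bernoulli likelihood; the update adds successes to α and failures to β.
After batch 1: Beta(7.0+10, 9.4+3) = Beta(17.0, 12.4).
After batch 2: Beta(17.0+18, 12.4+5) = Beta(35.0, 17.4).
For a single future Bernoulli trial, P(success | data) = α/(α+β) = 0.6679.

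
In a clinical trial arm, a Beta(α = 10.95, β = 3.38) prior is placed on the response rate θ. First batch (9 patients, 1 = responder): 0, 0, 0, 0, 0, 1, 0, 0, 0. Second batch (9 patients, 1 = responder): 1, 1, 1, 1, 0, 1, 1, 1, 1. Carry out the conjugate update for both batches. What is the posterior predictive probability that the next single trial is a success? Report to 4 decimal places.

0.6171

The Beta prior is conjugate to a Binomial/Bernoulli likelihood; the update adds successes to α and failures to β.
After batch 1: Beta(10.95+1, 3.38+8) = Beta(11.95, 11.38).
After batch 2: Beta(11.95+8, 11.38+1) = Beta(19.95, 12.38).
For a single future Bernoulli trial, P(success | data) = α/(α+β) = 0.6171.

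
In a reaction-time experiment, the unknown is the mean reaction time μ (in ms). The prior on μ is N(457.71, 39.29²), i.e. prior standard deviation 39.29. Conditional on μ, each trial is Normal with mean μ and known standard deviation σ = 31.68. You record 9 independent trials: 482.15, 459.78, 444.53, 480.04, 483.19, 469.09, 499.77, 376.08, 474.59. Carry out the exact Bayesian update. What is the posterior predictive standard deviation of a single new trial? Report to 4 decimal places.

33.2810

For Normal data with known variance σ², a Normal(μ₀, σ₀²) prior on μ is conjugate. Posterior precision = 1/σ₀² + n/σ²; posterior mean is the precision-weighted average of μ₀ and x̄.
σ₀² = 39.29² = 1543.7041, σ² = 31.68² = 1003.6224; σ² + n·σ₀² = 1003.6224 + 9·1543.7041 = 14896.9593.
Posterior precision = 1/σ₀² + n/σ² = 1/1543.7041 + 9/1003.6224 = (σ² + n·σ₀²)/(σ₀²σ²) = 14896.9593/(1543.7041·1003.6224); posterior variance σₙ² = σ₀²σ²/(σ² + n·σ₀²) = 1543.7041·1003.6224/14896.9593 = 104.000822.
Predictive variance for one new observation = σₙ² + σ² = 1543.7041·1003.6224/14896.9593 + 1003.6224 = σ²·(σ₀² + 14896.9593)/14896.9593 = 1003.6224·16440.6634/14896.9593 = 1107.623222; SD = √(1003.6224·16440.6634/14896.9593) = 33.2810.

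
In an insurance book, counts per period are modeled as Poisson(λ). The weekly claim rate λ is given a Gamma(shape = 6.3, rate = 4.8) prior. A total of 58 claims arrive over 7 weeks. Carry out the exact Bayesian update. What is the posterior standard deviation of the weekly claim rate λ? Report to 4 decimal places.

0.6796

With a Gamma(shape α, rate β) prior, the Poisson likelihood is conjugate: the posterior is Gamma(α + ΣXᵢ, β + n).
Posterior: Gamma(α+S, β+n) = Gamma(6.3+58, 4.8+7) = Gamma(64.3, 11.8).
SD = √α/β = √64.3/11.8 = 0.6796.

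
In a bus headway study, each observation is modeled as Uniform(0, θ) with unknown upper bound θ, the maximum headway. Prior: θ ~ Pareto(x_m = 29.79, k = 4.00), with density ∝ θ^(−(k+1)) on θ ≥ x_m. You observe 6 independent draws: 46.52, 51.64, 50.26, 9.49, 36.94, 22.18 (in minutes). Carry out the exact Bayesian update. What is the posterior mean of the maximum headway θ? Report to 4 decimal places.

A Pareto(scale x_m, shape k) prior on the upper bound θ of Uniform(0, θ) is conjugate: posterior is Pareto(max(x_m, max xᵢ), k + n).
Sample maximum = 51.64; prior scale x_m = 29.79 → posterior scale = max = 51.64.
Posterior shape = 4.00 + 6 = 10.00.
E[θ|data] = k·x_m/(k−1) = 10.00·51.64/9.00 = 57.3778.

57.3778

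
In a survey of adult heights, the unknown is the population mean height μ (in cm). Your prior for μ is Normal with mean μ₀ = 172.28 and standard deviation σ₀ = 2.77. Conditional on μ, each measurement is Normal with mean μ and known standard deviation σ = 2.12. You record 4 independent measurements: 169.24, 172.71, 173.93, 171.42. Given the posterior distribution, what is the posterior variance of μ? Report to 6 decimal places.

For Normal data with known variance σ², a Normal(μ₀, σ₀²) prior on μ is conjugate. Posterior precision = 1/σ₀² + n/σ²; posterior mean is the precision-weighted average of μ₀ and x̄.
σ₀² = 2.77² = 7.6729, σ² = 2.12² = 4.4944; σ² + n·σ₀² = 4.4944 + 4·7.6729 = 35.186.
Posterior precision = 1/σ₀² + n/σ² = 1/7.6729 + 4/4.4944 = (σ² + n·σ₀²)/(σ₀²σ²) = 35.186/(7.6729·4.4944); posterior variance σₙ² = σ₀²σ²/(σ² + n·σ₀²) = 7.6729·4.4944/35.186 = 0.980080.

0.980080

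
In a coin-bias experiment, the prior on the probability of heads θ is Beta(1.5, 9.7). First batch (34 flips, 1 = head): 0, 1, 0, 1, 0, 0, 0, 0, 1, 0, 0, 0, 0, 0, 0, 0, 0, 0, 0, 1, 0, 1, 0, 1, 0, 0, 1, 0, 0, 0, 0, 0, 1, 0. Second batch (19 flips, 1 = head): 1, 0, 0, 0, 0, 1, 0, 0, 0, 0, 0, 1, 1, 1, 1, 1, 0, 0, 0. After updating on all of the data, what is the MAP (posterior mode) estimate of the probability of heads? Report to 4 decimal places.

The Beta prior is conjugate to a Binomial/Bernoulli likelihood; the update adds successes to α and failures to β.
After batch 1: Beta(1.5+8, 9.7+26) = Beta(9.5, 35.7).
After batch 2: Beta(9.5+7, 35.7+12) = Beta(16.5, 47.7).
Mode of Beta(a,b) for a,b>1 is (a−1)/(a+b−2) = 15.5/62.2 = 0.2492.

0.2492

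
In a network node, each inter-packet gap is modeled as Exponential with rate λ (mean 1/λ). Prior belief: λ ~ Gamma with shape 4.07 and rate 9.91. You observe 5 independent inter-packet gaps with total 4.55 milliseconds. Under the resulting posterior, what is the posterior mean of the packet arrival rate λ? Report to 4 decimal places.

With a Gamma(shape α, rate β) prior on the exponential rate λ, the posterior after n observations with total T = Σxᵢ is Gamma(α+n, β+T).
Posterior: Gamma(4.07+5, 9.91+4.55) = Gamma(9.07, 14.46).
Posterior mean of λ = α/β = 9.07/14.46 = 0.6272.

0.6272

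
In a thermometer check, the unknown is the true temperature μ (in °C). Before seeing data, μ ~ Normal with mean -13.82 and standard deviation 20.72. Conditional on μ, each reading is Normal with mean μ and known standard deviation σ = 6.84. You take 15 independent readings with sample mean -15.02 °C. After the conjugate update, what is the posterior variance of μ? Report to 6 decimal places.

3.096543

For Normal data with known variance σ², a Normal(μ₀, σ₀²) prior on μ is conjugate. Posterior precision = 1/σ₀² + n/σ²; posterior mean is the precision-weighted average of μ₀ and x̄.
σ₀² = 20.72² = 429.3184, σ² = 6.84² = 46.7856; σ² + n·σ₀² = 46.7856 + 15·429.3184 = 6486.5616.
Posterior precision = 1/σ₀² + n/σ² = 1/429.3184 + 15/46.7856 = (σ² + n·σ₀²)/(σ₀²σ²) = 6486.5616/(429.3184·46.7856); posterior variance σₙ² = σ₀²σ²/(σ² + n·σ₀²) = 429.3184·46.7856/6486.5616 = 3.096543.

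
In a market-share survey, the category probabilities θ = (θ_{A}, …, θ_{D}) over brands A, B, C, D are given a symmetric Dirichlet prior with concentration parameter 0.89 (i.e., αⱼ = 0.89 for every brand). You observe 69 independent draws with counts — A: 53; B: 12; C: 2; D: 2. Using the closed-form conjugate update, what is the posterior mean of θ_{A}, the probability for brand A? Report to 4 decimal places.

The Dirichlet prior is conjugate to the Multinomial likelihood: each posterior αⱼ = prior αⱼ + observed count nⱼ.
Posterior concentration: (53.89, 12.89, 2.89, 2.89), total = 72.56.
E[θ_{A}|data] = α_{A}/Σα = 53.89/72.56 = 0.7427.

0.7427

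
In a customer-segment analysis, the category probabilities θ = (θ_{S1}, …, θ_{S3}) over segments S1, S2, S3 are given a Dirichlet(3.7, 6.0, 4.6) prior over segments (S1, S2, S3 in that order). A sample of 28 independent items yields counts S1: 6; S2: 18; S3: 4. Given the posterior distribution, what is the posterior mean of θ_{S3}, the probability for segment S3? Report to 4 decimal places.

The Dirichlet prior is conjugate to the Multinomial likelihood: each posterior αⱼ = prior αⱼ + observed count nⱼ.
Posterior concentration: (9.7, 24.0, 8.6), total = 42.3.
E[θ_{S3}|data] = α_{S3}/Σα = 8.6/42.3 = 0.2033.

0.2033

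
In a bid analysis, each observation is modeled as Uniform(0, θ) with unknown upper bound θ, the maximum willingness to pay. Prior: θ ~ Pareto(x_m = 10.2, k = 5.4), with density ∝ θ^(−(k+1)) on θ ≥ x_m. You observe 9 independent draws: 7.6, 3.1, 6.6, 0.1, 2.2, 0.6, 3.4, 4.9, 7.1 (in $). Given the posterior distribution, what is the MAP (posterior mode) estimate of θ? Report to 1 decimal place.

A Pareto(scale x_m, shape k) prior on the upper bound θ of Uniform(0, θ) is conjugate: posterior is Pareto(max(x_m, max xᵢ), k + n).
Sample maximum = 7.6; prior scale x_m = 10.2 → posterior scale = max = 10.2.
Posterior shape = 5.4 + 9 = 14.4.
The Pareto density is decreasing on [x_m, ∞), so the mode is x_m = 10.2.

10.2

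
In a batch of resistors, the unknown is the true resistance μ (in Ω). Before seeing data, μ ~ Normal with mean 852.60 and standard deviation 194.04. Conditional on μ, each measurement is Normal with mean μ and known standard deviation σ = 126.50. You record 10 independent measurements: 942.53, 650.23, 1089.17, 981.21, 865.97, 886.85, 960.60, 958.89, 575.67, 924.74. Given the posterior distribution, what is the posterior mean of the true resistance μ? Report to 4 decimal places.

882.3228

For Normal data with known variance σ², a Normal(μ₀, σ₀²) prior on μ is conjugate. Posterior precision = 1/σ₀² + n/σ²; posterior mean is the precision-weighted average of μ₀ and x̄.
Σxᵢ = 942.53 + 650.23 + 1089.17 + 981.21 + 865.97 + 886.85 + 960.60 + 958.89 + 575.67 + 924.74 = 8835.86, so n·x̄ = 8835.86.
σ₀² = 194.04² = 37651.5216, σ² = 126.50² = 16002.25; σ² + n·σ₀² = 16002.25 + 10·37651.5216 = 392517.466.
Posterior mean = (μ₀/σ₀² + n·x̄/σ²)/(1/σ₀² + n/σ²) = (σ²·μ₀ + σ₀²·n·x̄)/(σ² + n·σ₀²) = (16002.25·852.60 + 37651.5216·8835.86)/392517.466 = 346327091.994576/392517.466 = 882.3228.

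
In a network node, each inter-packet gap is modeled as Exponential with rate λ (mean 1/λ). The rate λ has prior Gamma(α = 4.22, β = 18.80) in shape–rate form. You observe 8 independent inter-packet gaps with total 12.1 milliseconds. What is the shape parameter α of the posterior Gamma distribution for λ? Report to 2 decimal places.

12.22

With a Gamma(shape α, rate β) prior on the exponential rate λ, the posterior after n observations with total T = Σxᵢ is Gamma(α+n, β+T).
Posterior: Gamma(4.22+8, 18.80+12.1) = Gamma(12.22, 30.90).
Posterior α = 12.22.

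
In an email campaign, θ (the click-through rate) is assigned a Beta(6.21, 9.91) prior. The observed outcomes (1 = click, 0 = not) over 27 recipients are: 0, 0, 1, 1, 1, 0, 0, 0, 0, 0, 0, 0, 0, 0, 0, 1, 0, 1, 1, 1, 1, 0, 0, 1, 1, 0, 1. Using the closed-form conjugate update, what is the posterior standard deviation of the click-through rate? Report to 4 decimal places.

0.0737

The Beta prior is conjugate to a Binomial/Bernoulli likelihood; the update adds successes to α and failures to β.
Posterior: Beta(α+k, β+n−k) = Beta(6.21+11, 9.91+16) = Beta(17.21, 25.91).
Var = αβ/((α+β)²(α+β+1)) = 17.21·25.91/(43.12²·44.12) = 0.00543570; SD = √0.00543570 = 0.0737.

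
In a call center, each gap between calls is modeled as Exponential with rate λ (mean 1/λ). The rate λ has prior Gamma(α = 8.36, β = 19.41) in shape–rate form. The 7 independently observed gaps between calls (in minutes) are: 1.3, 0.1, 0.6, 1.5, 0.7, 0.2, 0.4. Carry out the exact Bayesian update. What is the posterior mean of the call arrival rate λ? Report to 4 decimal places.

With a Gamma(shape α, rate β) prior on the exponential rate λ, the posterior after n observations with total T = Σxᵢ is Gamma(α+n, β+T).
Sum of observations T = 4.8 minutes; n = 7.
Posterior: Gamma(8.36+7, 19.41+4.8) = Gamma(15.36, 24.21).
Posterior mean of λ = α/β = 15.36/24.21 = 0.6344.

0.6344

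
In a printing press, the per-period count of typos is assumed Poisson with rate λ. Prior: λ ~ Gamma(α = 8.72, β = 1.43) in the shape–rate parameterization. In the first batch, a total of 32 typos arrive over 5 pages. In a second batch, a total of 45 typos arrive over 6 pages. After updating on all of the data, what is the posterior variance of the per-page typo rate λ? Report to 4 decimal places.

With a Gamma(shape α, rate β) prior, the Poisson likelihood is conjugate: the posterior is Gamma(α + ΣXᵢ, β + n).
After batch 1: Gamma(α+S, β+n) = Gamma(8.72+32, 1.43+5) = Gamma(40.72, 6.43).
After batch 2: Gamma(α+S, β+n) = Gamma(40.72+45, 6.43+6) = Gamma(85.72, 12.43).
Var = α/β² = 85.72/12.43² = 0.5548.

0.5548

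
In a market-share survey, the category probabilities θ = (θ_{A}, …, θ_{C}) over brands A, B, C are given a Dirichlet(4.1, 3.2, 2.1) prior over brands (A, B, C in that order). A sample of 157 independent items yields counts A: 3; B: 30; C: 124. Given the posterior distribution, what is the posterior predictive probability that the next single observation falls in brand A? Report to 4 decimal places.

The Dirichlet prior is conjugate to the Multinomial likelihood: each posterior αⱼ = prior αⱼ + observed count nⱼ.
Posterior concentration: (7.1, 33.2, 126.1), total = 166.4.
P(next = A | data) = α_{A}/Σα = 0.0427.

0.0427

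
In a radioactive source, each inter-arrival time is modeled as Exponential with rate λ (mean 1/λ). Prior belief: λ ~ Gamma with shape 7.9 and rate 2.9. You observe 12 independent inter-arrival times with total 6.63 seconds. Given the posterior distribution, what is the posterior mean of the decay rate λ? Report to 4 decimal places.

2.0881

With a Gamma(shape α, rate β) prior on the exponential rate λ, the posterior after n observations with total T = Σxᵢ is Gamma(α+n, β+T).
Posterior: Gamma(7.9+12, 2.9+6.63) = Gamma(19.9, 9.53).
Posterior mean of λ = α/β = 19.9/9.53 = 2.0881.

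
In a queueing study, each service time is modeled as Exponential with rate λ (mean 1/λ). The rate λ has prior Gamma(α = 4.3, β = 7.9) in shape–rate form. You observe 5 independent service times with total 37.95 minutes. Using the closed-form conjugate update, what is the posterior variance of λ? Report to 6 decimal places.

0.004424

With a Gamma(shape α, rate β) prior on the exponential rate λ, the posterior after n observations with total T = Σxᵢ is Gamma(α+n, β+T).
Posterior: Gamma(4.3+5, 7.9+37.95) = Gamma(9.3, 45.85).
Var = α/β² = 0.004424.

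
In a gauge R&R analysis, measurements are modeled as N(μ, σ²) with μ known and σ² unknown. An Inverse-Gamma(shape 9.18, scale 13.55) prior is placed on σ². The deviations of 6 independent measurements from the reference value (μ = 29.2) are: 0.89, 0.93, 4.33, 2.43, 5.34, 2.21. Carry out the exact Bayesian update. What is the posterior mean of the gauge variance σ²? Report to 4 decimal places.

3.8824

With known mean μ and an Inverse-Gamma(α, β) prior on σ², the Normal likelihood is conjugate: posterior is Inv-Gamma(α + n/2, β + Σ(xᵢ−μ)²/2).
Σ(xᵢ−μ)² = (0.89)² + (0.93)² + (4.33)² + (2.43)² + (5.34)² + (2.21)² = 59.7105.
Posterior: Inv-Gamma(9.18 + 6/2, 13.55 + 59.7105/2) = Inv-Gamma(12.18, 43.40525).
E[σ²|data] = β/(α−1) = 43.40525/11.18 = 3.8824.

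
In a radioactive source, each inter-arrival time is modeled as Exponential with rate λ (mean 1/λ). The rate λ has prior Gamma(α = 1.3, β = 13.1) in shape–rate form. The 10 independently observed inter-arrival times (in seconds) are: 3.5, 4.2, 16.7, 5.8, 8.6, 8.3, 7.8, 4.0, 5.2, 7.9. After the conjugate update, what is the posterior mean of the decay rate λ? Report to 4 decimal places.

0.1328

With a Gamma(shape α, rate β) prior on the exponential rate λ, the posterior after n observations with total T = Σxᵢ is Gamma(α+n, β+T).
Sum of observations T = 72.0 seconds; n = 10.
Posterior: Gamma(1.3+10, 13.1+72.0) = Gamma(11.3, 85.1).
Posterior mean of λ = α/β = 11.3/85.1 = 0.1328.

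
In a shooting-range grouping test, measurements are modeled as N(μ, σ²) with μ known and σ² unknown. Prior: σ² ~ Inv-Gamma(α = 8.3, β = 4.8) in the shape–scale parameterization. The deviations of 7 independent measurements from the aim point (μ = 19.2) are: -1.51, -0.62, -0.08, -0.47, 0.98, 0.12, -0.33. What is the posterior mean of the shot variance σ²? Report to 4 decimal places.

With known mean μ and an Inverse-Gamma(α, β) prior on σ², the Normal likelihood is conjugate: posterior is Inv-Gamma(α + n/2, β + Σ(xᵢ−μ)²/2).
Σ(xᵢ−μ)² = (-1.51)² + (-0.62)² + (-0.08)² + (-0.47)² + (0.98)² + (0.12)² + (-0.33)² = 3.9755.
Posterior: Inv-Gamma(8.3 + 7/2, 4.8 + 3.9755/2) = Inv-Gamma(11.80, 6.78775).
E[σ²|data] = β/(α−1) = 6.78775/10.80 = 0.6285.

0.6285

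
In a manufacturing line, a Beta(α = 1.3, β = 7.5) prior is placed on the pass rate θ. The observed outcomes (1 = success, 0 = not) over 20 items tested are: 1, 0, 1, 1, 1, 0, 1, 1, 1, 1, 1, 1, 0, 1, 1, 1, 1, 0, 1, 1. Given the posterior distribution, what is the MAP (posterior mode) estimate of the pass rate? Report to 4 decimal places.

The Beta prior is conjugate to a Binomial/Bernoulli likelihood; the update adds successes to α and failures to β.
Posterior: Beta(α+k, β+n−k) = Beta(1.3+16, 7.5+4) = Beta(17.3, 11.5).
Mode of Beta(a,b) for a,b>1 is (a−1)/(a+b−2) = 16.3/26.8 = 0.6082.

0.6082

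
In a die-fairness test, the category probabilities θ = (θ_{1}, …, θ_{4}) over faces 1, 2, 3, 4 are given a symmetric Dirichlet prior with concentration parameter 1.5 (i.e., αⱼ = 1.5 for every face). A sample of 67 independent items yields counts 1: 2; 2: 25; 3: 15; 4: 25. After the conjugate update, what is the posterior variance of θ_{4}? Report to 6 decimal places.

The Dirichlet prior is conjugate to the Multinomial likelihood: each posterior αⱼ = prior αⱼ + observed count nⱼ.
Posterior concentration: (3.5, 26.5, 16.5, 26.5), total = 73.0.
Var[θ_j] = α_j(Σα−α_j)/((Σα)²(Σα+1)) = 26.5·46.5/(73.0²·74.0) = 0.003125.

0.003125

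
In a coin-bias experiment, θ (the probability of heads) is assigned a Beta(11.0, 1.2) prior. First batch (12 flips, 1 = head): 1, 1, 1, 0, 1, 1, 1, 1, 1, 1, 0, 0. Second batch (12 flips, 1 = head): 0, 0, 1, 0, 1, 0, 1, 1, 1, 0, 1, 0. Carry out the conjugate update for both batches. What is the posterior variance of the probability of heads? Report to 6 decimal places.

0.005440

The Beta prior is conjugate to a Binomial/Bernoulli likelihood; the update adds successes to α and failures to β.
After batch 1: Beta(11.0+9, 1.2+3) = Beta(20.0, 4.2).
After batch 2: Beta(20.0+6, 4.2+6) = Beta(26.0, 10.2).
Var = αβ/((α+β)²(α+β+1)) = 26.0·10.2/(36.2²·37.2) = 0.005440.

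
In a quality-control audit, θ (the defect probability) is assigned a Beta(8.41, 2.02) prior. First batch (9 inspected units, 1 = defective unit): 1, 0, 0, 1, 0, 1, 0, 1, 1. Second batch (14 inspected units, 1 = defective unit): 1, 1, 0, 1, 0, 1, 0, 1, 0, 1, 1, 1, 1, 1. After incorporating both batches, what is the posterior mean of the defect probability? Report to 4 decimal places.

The Beta prior is conjugate to a Binomial/Bernoulli likelihood; the update adds successes to α and failures to β.
After batch 1: Beta(8.41+5, 2.02+4) = Beta(13.41, 6.02).
After batch 2: Beta(13.41+10, 6.02+4) = Beta(23.41, 10.02).
Posterior mean = α/(α+β) = 23.41/33.43 = 0.7003.

0.7003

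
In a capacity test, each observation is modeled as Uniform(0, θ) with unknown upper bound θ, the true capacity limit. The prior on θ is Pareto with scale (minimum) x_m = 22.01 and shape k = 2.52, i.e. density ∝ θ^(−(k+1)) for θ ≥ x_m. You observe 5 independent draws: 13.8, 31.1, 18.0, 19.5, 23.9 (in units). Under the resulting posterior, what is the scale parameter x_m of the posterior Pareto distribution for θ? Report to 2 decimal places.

A Pareto(scale x_m, shape k) prior on the upper bound θ of Uniform(0, θ) is conjugate: posterior is Pareto(max(x_m, max xᵢ), k + n).
Sample maximum = 31.1; prior scale x_m = 22.01 → posterior scale = max = 31.10.
Posterior shape = 2.52 + 5 = 7.52.
Posterior scale x_m = 31.10.

31.10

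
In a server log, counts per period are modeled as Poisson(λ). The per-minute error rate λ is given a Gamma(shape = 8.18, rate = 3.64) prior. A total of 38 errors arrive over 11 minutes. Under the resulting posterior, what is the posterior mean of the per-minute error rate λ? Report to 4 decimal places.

With a Gamma(shape α, rate β) prior, the Poisson likelihood is conjugate: the posterior is Gamma(α + ΣXᵢ, β + n).
Posterior: Gamma(α+S, β+n) = Gamma(8.18+38, 3.64+11) = Gamma(46.18, 14.64).
Posterior mean = α/β = 46.18/14.64 = 3.1544.

3.1544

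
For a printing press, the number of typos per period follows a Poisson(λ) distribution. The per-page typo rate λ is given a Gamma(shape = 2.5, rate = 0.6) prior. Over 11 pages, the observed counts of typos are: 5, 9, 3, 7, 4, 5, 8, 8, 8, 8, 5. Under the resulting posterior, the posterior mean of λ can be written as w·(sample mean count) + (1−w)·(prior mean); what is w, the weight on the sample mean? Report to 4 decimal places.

With a Gamma(shape α, rate β) prior, the Poisson likelihood is conjugate: the posterior is Gamma(α + ΣXᵢ, β + n).
Posterior mean = (α₀+S)/(β₀+n) = [n/(β₀+n)]·(S/n) + [β₀/(β₀+n)]·(α₀/β₀), so only n and β₀ enter the weight.
Weight on data w = n/(β₀+n) = 11/(0.6+11) = 11/11.6 = 0.9483.

0.9483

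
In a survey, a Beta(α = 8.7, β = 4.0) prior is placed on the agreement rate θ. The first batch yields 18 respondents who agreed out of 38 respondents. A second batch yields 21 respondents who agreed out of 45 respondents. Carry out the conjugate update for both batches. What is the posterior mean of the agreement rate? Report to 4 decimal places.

0.4984

The Beta prior is conjugate to a Binomial/Bernoulli likelihood; the update adds successes to α and failures to β.
After batch 1: Beta(8.7+18, 4.0+20) = Beta(26.7, 24.0).
After batch 2: Beta(26.7+21, 24.0+24) = Beta(47.7, 48.0).
Posterior mean = α/(α+β) = 47.7/95.7 = 0.4984.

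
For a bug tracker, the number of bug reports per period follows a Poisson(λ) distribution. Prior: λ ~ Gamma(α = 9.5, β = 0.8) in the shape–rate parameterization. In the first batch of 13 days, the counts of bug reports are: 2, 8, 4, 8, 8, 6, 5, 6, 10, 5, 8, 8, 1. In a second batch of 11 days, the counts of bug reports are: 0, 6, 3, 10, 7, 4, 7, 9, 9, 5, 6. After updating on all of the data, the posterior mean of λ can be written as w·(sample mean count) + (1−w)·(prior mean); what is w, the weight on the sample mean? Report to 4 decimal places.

0.9677

With a Gamma(shape α, rate β) prior, the Poisson likelihood is conjugate: the posterior is Gamma(α + ΣXᵢ, β + n).
Total number of days: n = 13 + 11 = 24.
Posterior mean = (α₀+S)/(β₀+n) = [n/(β₀+n)]·(S/n) + [β₀/(β₀+n)]·(α₀/β₀), so only n and β₀ enter the weight.
Weight on data w = n/(β₀+n) = 24/(0.8+24) = 24/24.8 = 0.9677.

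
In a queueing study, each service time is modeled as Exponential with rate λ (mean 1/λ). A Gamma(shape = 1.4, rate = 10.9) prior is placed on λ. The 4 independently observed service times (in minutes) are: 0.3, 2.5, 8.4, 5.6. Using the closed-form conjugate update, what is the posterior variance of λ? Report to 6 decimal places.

With a Gamma(shape α, rate β) prior on the exponential rate λ, the posterior after n observations with total T = Σxᵢ is Gamma(α+n, β+T).
Sum of observations T = 16.8 minutes; n = 4.
Posterior: Gamma(1.4+4, 10.9+16.8) = Gamma(5.4, 27.7).
Var = α/β² = 0.007038.

0.007038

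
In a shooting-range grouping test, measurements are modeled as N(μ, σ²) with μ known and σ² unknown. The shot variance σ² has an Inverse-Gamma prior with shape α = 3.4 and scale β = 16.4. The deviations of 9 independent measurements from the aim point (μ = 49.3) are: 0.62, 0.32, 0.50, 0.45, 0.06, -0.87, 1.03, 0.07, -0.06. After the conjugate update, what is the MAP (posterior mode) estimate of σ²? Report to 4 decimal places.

With known mean μ and an Inverse-Gamma(α, β) prior on σ², the Normal likelihood is conjugate: posterior is Inv-Gamma(α + n/2, β + Σ(xᵢ−μ)²/2).
Σ(xᵢ−μ)² = (0.62)² + (0.32)² + (0.50)² + (0.45)² + (0.06)² + (-0.87)² + (1.03)² + (0.07)² + (-0.06)² = 2.7692.
Posterior: Inv-Gamma(3.4 + 9/2, 16.4 + 2.7692/2) = Inv-Gamma(7.90, 17.78460).
Mode = β/(α+1) = 17.78460/8.90 = 1.9983.

1.9983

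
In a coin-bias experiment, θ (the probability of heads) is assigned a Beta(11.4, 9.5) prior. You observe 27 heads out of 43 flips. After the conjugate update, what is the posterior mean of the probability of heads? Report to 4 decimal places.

The Beta prior is conjugate to a Binomial/Bernoulli likelihood; the update adds successes to α and failures to β.
Posterior: Beta(α+k, β+n−k) = Beta(11.4+27, 9.5+16) = Beta(38.4, 25.5).
Posterior mean = α/(α+β) = 38.4/63.9 = 0.6009.

0.6009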